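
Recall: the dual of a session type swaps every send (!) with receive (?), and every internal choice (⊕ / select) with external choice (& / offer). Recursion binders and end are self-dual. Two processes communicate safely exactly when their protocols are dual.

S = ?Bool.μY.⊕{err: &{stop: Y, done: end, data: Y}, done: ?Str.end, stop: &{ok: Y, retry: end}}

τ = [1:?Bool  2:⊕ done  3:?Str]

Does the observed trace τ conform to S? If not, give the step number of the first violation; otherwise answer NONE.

NONE

[1] ?Bool  ✓  cont: μY.…
[2] ⊕ done  ✓  cont: ?Str.end
[3] ?Str  ✓  cont: end
trace exhausted — no violation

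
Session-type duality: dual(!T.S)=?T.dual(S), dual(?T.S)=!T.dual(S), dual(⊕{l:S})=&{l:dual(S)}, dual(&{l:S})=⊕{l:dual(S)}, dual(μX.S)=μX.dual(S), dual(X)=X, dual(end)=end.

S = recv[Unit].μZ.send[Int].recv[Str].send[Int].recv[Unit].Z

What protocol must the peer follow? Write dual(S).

send[Unit].μZ.recv[Int].send[Str].recv[Int].send[Unit].Z

recv[Unit] = send[Unit]
  μZ = μZ  (rec unchanged)
    send[Int] = recv[Int]
      recv[Str] = send[Str]
        send[Int] = recv[Int]
          recv[Unit] = send[Unit]
            Z self-dual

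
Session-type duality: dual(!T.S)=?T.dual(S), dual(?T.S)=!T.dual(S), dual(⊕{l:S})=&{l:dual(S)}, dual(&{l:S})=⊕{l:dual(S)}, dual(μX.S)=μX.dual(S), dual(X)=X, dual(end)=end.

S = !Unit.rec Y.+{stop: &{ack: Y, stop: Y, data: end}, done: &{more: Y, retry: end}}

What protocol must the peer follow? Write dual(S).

?Unit.rec Y.&{stop: +{ack: Y, stop: Y, data: end}, done: +{more: Y, retry: end}}

!Unit → ?Unit
  rec Y → rec Y  (μ self-dual)
    +{stop,done} → &{stop,done}  (select→offer)
      case stop:
        &{ack,stop,data} → +{ack,stop,data}  (&→⊕)
          case ack:
            Y ↦ Y
          case stop:
            Y ↦ Y
          case data:
            end ↦ end
      case done:
        &{more,retry} → +{more,retry}  (&→⊕)
          case more:
            Y ↦ Y
          case retry:
            end ↦ end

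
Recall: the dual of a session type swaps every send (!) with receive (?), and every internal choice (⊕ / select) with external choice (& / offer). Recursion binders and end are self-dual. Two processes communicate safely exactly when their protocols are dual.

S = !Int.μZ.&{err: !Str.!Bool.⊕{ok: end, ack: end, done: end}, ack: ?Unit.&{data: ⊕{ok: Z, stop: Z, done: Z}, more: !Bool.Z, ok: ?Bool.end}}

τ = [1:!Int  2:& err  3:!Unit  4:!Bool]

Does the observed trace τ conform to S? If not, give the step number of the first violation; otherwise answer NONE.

@1 !Int  ✓  cont: μZ.…
@2 & err  ✓  cont: !Str.!Bool.⊕{ok: end, ack: end, done: end}
@3 got !Unit, protocol expects !Str  ✗

3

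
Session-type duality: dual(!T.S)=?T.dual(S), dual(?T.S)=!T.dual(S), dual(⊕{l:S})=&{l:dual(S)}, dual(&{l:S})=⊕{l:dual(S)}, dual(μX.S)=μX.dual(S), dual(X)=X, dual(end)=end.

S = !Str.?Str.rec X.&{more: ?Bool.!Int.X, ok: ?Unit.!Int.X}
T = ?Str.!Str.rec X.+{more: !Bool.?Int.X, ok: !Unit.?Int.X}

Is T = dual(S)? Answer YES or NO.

!Str vs ?Str  ✓
  ?Str vs !Str  ✓
    rec X vs rec X  ✓ (binder kept)
      &{more,ok} vs +{more,ok}  ✓ label sets agree
        case more:
          ?Bool vs !Bool  ✓
            !Int vs ?Int  ✓
              X vs X  ✓
        case ok:
          ?Unit vs !Unit  ✓
            !Int vs ?Int  ✓
              X vs X  ✓

YES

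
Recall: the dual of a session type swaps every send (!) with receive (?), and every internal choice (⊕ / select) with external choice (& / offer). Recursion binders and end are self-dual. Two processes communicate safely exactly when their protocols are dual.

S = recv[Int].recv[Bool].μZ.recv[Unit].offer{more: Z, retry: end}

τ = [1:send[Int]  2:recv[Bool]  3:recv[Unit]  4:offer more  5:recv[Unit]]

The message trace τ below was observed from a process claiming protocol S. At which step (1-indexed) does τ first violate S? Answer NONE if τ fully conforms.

[1] got send[Int], protocol expects recv[Int]  ✗

1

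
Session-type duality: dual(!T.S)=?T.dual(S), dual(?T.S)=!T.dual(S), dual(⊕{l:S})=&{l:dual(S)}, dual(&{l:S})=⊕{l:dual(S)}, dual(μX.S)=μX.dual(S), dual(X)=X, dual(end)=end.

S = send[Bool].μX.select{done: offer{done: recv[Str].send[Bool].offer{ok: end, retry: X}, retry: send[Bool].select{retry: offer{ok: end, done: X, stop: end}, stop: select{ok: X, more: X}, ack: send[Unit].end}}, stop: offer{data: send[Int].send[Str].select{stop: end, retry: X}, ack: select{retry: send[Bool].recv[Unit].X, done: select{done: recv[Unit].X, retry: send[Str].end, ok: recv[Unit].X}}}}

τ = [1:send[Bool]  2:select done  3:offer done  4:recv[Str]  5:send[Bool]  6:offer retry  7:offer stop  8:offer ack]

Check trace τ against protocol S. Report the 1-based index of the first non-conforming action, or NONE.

@1 send[Bool]  match  state: μX.…
@2 select done  match  state: offer{done: recv[Str].send[Bool].offer{ok: end, retry: μX.…}, retry: send[Bool].select{retry: offer{ok: end, done: μX.…, stop: end}, stop: select{ok: μX.…, more: μX.…}, ack: send[Unit].end}}
@3 offer done  match  state: recv[Str].send[Bool].offer{ok: end, retry: μX.…}
@4 recv[Str]  match  state: send[Bool].offer{ok: end, retry: μX.…}
@5 send[Bool]  match  state: offer{ok: end, retry: μX.…}
@6 offer retry  match  state: μX.…
@7 got offer stop, protocol expects select done or select stop  ✗

7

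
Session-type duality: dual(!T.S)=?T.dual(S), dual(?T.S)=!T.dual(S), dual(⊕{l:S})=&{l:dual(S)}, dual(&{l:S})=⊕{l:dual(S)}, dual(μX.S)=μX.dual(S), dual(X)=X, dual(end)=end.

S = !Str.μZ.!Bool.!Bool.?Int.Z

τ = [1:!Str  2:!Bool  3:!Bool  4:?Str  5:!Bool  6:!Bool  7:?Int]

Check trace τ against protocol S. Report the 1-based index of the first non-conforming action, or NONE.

[1] !Str  ok  residual = μZ.…
[2] !Bool  ok  residual = !Bool.?Int.μZ.…
[3] !Bool  ok  residual = ?Int.μZ.…
[4] got ?Str, protocol expects ?Int  ✗

4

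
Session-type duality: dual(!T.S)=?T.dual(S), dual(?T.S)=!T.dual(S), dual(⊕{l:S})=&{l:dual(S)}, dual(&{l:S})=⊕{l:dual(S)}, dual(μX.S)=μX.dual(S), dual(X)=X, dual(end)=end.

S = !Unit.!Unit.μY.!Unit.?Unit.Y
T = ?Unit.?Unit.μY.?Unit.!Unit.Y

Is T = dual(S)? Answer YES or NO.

!Unit vs ?Unit  ✓
  !Unit vs ?Unit  ✓
    μY vs μY  ✓ (rec unchanged)
      !Unit vs ?Unit  ✓
        ?Unit vs !Unit  ✓
          Y vs Y  ✓

YES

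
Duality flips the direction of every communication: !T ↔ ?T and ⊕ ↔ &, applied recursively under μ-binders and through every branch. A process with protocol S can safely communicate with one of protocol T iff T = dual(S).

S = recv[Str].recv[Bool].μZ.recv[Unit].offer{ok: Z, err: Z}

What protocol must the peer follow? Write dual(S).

recv[Str] → send[Str]
  recv[Bool] → send[Bool]
    μZ → μZ  (rec unchanged)
      recv[Unit] → send[Unit]
        offer{ok,err} → select{ok,err}  (&→⊕)
          [ok]
            Z ↦ Z
          [err]
            Z ↦ Z

send[Str].send[Bool].μZ.send[Unit].select{ok: Z, err: Z}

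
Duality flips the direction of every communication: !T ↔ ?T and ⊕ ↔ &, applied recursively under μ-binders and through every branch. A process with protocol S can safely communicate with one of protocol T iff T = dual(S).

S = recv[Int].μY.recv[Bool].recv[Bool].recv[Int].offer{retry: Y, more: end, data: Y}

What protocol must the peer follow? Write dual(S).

send[Int].μY.send[Bool].send[Bool].send[Int].select{retry: Y, more: end, data: Y}

recv[Int] ↦ send[Int]
  μY ↦ μY  (rec unchanged)
    recv[Bool] ↦ send[Bool]
      recv[Bool] ↦ send[Bool]
        recv[Int] ↦ send[Int]
          offer{retry,more,data} ↦ select{retry,more,data}  (external→internal)
            [retry]
              dual(Y) = Y
            [more]
              dual(end) = end
            [data]
              dual(Y) = Y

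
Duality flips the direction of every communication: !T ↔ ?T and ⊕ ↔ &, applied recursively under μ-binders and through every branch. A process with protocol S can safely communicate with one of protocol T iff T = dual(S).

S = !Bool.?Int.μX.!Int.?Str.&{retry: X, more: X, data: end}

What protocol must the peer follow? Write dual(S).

!Bool → ?Bool
  ?Int → !Int
    μX → μX  (μ self-dual)
      !Int → ?Int
        ?Str → !Str
          &{retry,more,data} → ⊕{retry,more,data}  (external→internal)
            [retry]
              dual(X) = X
            [more]
              dual(X) = X
            [data]
              dual(end) = end

?Bool.!Int.μX.?Int.!Str.⊕{retry: X, more: X, data: end}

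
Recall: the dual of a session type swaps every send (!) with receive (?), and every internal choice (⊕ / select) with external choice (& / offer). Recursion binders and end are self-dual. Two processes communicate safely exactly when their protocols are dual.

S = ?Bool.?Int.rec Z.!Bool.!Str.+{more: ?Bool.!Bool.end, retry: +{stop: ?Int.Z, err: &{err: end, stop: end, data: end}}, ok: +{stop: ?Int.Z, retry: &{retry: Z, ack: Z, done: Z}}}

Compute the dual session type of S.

!Bool.!Int.rec Z.?Bool.?Str.&{more: !Bool.?Bool.end, retry: &{stop: !Int.Z, err: +{err: end, stop: end, data: end}}, ok: &{stop: !Int.Z, retry: +{retry: Z, ack: Z, done: Z}}}

?Bool → !Bool
  ?Int → !Int
    rec Z → rec Z  (rec unchanged)
      !Bool → ?Bool
        !Str → ?Str
          +{more,retry,ok} → &{more,retry,ok}  (⊕→&)
            [more]
              ?Bool → !Bool
                !Bool → ?Bool
                  dual(end) = end
            [retry]
              +{stop,err} → &{stop,err}  (⊕→&)
                [stop]
                  ?Int → !Int
                    dual(Z) = Z
                [err]
                  &{err,stop,data} → +{err,stop,data}  (offer→select)
                    [err]
                      dual(end) = end
                    [stop]
                      dual(end) = end
                    [data]
                      dual(end) = end
            [ok]
              +{stop,retry} → &{stop,retry}  (⊕→&)
                [stop]
                  ?Int → !Int
                    dual(Z) = Z
                [retry]
                  &{retry,ack,done} → +{retry,ack,done}  (offer→select)
                    [retry]
                      dual(Z) = Z
                    [ack]
                      dual(Z) = Z
                    [done]
                      dual(Z) = Z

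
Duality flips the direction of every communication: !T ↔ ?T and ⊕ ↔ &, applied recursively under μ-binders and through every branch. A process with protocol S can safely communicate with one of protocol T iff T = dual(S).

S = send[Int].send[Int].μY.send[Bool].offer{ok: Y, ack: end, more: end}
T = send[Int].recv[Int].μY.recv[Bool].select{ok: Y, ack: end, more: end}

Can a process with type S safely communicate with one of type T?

send[Int] | send[Int]  ✗ same direction on both sides — not dual

NO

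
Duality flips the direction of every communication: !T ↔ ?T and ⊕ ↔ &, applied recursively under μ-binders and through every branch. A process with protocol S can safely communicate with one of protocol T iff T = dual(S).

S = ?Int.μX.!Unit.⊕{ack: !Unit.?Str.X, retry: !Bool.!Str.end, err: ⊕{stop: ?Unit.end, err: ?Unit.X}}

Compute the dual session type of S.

!Int.μX.?Unit.&{ack: ?Unit.!Str.X, retry: ?Bool.?Str.end, err: &{stop: !Unit.end, err: !Unit.X}}

?Int → !Int
  μX → μX  (μ self-dual)
    !Unit → ?Unit
      ⊕{ack,retry,err} → &{ack,retry,err}  (internal→external)
        • ack:
          !Unit → ?Unit
            ?Str → !Str
              X ↦ X
        • retry:
          !Bool → ?Bool
            !Str → ?Str
              end ↦ end
        • err:
          ⊕{stop,err} → &{stop,err}  (internal→external)
            • stop:
              ?Unit → !Unit
                end ↦ end
            • err:
              ?Unit → !Unit
                X ↦ X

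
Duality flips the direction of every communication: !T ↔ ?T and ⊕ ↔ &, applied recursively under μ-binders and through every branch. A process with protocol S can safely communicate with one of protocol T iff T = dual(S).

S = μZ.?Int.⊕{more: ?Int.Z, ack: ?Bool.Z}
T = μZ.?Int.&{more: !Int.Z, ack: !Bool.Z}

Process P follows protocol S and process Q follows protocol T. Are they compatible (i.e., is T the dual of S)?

μZ | μZ  ✓ (binder kept)
  ?Int | ?Int  ✗ same direction on both sides — not dual

NO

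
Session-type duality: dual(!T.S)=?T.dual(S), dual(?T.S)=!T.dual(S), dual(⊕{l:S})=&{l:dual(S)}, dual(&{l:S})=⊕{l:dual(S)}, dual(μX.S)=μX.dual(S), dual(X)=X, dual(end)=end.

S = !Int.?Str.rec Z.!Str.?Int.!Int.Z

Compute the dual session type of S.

?Int.!Str.rec Z.?Str.!Int.?Int.Z

!Int → ?Int
  ?Str → !Str
    rec Z → rec Z  (rec unchanged)
      !Str → ?Str
        ?Int → !Int
          !Int → ?Int
            Z ↦ Z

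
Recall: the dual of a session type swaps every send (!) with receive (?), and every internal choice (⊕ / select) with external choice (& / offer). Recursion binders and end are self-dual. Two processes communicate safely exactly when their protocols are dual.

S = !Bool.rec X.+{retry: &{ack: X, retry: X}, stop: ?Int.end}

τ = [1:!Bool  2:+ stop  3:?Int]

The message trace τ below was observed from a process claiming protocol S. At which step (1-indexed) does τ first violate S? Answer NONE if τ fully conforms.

@1 !Bool  match  now at rec X.…
@2 + stop  match  now at ?Int.end
@3 ?Int  match  now at end
all 3 steps conform

NONE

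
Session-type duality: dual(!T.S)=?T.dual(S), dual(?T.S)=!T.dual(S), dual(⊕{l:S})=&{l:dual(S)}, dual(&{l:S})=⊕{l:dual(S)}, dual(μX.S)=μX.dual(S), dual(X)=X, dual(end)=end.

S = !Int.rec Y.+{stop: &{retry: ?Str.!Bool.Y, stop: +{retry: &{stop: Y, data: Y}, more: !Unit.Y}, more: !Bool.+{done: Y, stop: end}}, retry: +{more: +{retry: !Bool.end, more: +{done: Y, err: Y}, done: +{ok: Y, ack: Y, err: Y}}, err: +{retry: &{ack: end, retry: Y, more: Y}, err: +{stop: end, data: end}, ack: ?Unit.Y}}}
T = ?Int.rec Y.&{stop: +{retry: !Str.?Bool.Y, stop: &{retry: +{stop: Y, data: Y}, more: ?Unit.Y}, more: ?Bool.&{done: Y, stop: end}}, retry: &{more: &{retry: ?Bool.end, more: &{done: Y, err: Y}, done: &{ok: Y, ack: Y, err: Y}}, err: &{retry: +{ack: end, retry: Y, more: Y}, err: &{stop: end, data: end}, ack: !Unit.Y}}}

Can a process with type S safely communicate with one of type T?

YES

!Int | ?Int  match
  rec Y | rec Y  match (rec unchanged)
    +{stop,retry} | &{stop,retry}  match label sets agree
      • stop:
        &{retry,stop,more} | +{retry,stop,more}  match label sets agree
          • retry:
            ?Str | !Str  match
              !Bool | ?Bool  match
                Y | Y  match
          • stop:
            +{retry,more} | &{retry,more}  match label sets agree
              • retry:
                &{stop,data} | +{stop,data}  match label sets agree
                  • stop:
                    Y | Y  match
                  • data:
                    Y | Y  match
              • more:
                !Unit | ?Unit  match
                  Y | Y  match
          • more:
            !Bool | ?Bool  match
              +{done,stop} | &{done,stop}  match label sets agree
                • done:
                  Y | Y  match
                • stop:
                  end | end  match
      • retry:
        +{more,err} | &{more,err}  match label sets agree
          • more:
            +{retry,more,done} | &{retry,more,done}  match label sets agree
              • retry:
                !Bool | ?Bool  match
                  end | end  match
              • more:
                +{done,err} | &{done,err}  match label sets agree
                  • done:
                    Y | Y  match
                  • err:
                    Y | Y  match
              • done:
                +{ok,ack,err} | &{ok,ack,err}  match label sets agree
                  • ok:
                    Y | Y  match
                  • ack:
                    Y | Y  match
                  • err:
                    Y | Y  match
          • err:
            +{retry,err,ack} | &{retry,err,ack}  match label sets agree
              • retry:
                &{ack,retry,more} | +{ack,retry,more}  match label sets agree
                  • ack:
                    end | end  match
                  • retry:
                    Y | Y  match
                  • more:
                    Y | Y  match
              • err:
                +{stop,data} | &{stop,data}  match label sets agree
                  • stop:
                    end | end  match
                  • data:
                    end | end  match
              • ack:
                ?Unit | !Unit  match
                  Y | Y  match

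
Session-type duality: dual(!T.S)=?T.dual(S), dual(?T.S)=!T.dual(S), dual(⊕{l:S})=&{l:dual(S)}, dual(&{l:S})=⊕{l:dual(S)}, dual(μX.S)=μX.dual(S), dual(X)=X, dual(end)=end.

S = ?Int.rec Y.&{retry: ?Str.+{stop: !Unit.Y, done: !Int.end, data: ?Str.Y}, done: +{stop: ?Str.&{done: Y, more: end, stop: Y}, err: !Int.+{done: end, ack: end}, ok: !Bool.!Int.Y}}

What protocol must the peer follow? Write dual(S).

!Int.rec Y.+{retry: !Str.&{stop: ?Unit.Y, done: ?Int.end, data: !Str.Y}, done: &{stop: !Str.+{done: Y, more: end, stop: Y}, err: ?Int.&{done: end, ack: end}, ok: ?Bool.?Int.Y}}

?Int = !Int
  rec Y = rec Y  (μ self-dual)
    &{retry,done} = +{retry,done}  (offer→select)
      [retry]
        ?Str = !Str
          +{stop,done,data} = &{stop,done,data}  (select→offer)
            [stop]
              !Unit = ?Unit
                Y self-dual
            [done]
              !Int = ?Int
                end self-dual
            [data]
              ?Str = !Str
                Y self-dual
      [done]
        +{stop,err,ok} = &{stop,err,ok}  (select→offer)
          [stop]
            ?Str = !Str
              &{done,more,stop} = +{done,more,stop}  (offer→select)
                [done]
                  Y self-dual
                [more]
                  end self-dual
                [stop]
                  Y self-dual
          [err]
            !Int = ?Int
              +{done,ack} = &{done,ack}  (select→offer)
                [done]
                  end self-dual
                [ack]
                  end self-dual
          [ok]
            !Bool = ?Bool
              !Int = ?Int
                Y self-dual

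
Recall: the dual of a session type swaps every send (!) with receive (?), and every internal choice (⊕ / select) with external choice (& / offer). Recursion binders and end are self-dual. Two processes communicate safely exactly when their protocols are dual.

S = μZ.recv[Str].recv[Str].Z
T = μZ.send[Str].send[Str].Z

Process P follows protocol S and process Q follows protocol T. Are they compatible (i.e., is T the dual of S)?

μZ vs μZ  ok (binder kept)
  recv[Str] vs send[Str]  ok
    recv[Str] vs send[Str]  ok
      Z vs Z  ok

YES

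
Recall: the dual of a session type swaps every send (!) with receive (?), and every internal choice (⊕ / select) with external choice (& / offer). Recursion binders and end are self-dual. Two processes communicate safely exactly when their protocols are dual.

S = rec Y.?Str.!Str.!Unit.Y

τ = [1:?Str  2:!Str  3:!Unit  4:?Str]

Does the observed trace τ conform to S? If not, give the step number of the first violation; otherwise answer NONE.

@1 ?Str  ok  residual = !Str.!Unit.rec Y.…
@2 !Str  ok  residual = !Unit.rec Y.…
@3 !Unit  ok  residual = rec Y.…
@4 ?Str  ok  residual = !Str.!Unit.rec Y.…
all 4 steps conform

NONE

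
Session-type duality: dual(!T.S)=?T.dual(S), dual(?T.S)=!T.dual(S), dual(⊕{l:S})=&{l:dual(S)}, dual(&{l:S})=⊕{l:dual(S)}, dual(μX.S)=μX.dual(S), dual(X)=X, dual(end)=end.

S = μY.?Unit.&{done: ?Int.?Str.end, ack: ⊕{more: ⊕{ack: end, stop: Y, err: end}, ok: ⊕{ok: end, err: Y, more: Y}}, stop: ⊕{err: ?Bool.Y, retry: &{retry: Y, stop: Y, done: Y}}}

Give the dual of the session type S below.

μY.!Unit.⊕{done: !Int.!Str.end, ack: &{more: &{ack: end, stop: Y, err: end}, ok: &{ok: end, err: Y, more: Y}}, stop: &{err: !Bool.Y, retry: ⊕{retry: Y, stop: Y, done: Y}}}

μY → μY  (binder kept)
  ?Unit → !Unit
    &{done,ack,stop} → ⊕{done,ack,stop}  (&→⊕)
      case done:
        ?Int → !Int
          ?Str → !Str
            end ↦ end
      case ack:
        ⊕{more,ok} → &{more,ok}  (select→offer)
          case more:
            ⊕{ack,stop,err} → &{ack,stop,err}  (select→offer)
              case ack:
                end ↦ end
              case stop:
                Y ↦ Y
              case err:
                end ↦ end
          case ok:
            ⊕{ok,err,more} → &{ok,err,more}  (select→offer)
              case ok:
                end ↦ end
              case err:
                Y ↦ Y
              case more:
                Y ↦ Y
      case stop:
        ⊕{err,retry} → &{err,retry}  (select→offer)
          case err:
            ?Bool → !Bool
              Y ↦ Y
          case retry:
            &{retry,stop,done} → ⊕{retry,stop,done}  (&→⊕)
              case retry:
                Y ↦ Y
              case stop:
                Y ↦ Y
              case done:
                Y ↦ Y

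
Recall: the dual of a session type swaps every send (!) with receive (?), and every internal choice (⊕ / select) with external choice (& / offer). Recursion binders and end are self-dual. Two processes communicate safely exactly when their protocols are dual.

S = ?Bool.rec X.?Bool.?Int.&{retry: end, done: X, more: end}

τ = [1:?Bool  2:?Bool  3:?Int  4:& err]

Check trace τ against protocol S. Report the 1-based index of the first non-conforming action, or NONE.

[1] ?Bool  ✓  cont: rec X.…
[2] ?Bool  ✓  cont: ?Int.&{retry: end, done: rec X.…, more: end}
[3] ?Int  ✓  cont: &{retry: end, done: rec X.…, more: end}
[4] got & err, protocol expects & retry or & done or & more  ✗

4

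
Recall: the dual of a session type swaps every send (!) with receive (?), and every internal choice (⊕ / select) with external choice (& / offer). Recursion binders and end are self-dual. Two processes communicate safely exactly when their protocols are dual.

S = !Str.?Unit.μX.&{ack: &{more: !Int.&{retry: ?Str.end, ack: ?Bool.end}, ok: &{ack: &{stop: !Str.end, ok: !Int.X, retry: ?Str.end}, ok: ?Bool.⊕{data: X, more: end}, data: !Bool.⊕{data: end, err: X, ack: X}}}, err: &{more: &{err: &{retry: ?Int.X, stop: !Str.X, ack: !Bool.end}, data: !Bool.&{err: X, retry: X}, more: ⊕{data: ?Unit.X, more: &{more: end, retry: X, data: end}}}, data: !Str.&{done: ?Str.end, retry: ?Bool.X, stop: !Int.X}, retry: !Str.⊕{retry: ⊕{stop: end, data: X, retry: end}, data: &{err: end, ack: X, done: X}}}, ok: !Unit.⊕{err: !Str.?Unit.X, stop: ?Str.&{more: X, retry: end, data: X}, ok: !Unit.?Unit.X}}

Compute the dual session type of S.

!Str ↦ ?Str
  ?Unit ↦ !Unit
    μX ↦ μX  (rec unchanged)
      &{ack,err,ok} ↦ ⊕{ack,err,ok}  (&→⊕)
        case ack:
          &{more,ok} ↦ ⊕{more,ok}  (&→⊕)
            case more:
              !Int ↦ ?Int
                &{retry,ack} ↦ ⊕{retry,ack}  (&→⊕)
                  case retry:
                    ?Str ↦ !Str
                      dual(end) = end
                  case ack:
                    ?Bool ↦ !Bool
                      dual(end) = end
            case ok:
              &{ack,ok,data} ↦ ⊕{ack,ok,data}  (&→⊕)
                case ack:
                  &{stop,ok,retry} ↦ ⊕{stop,ok,retry}  (&→⊕)
                    case stop:
                      !Str ↦ ?Str
                        dual(end) = end
                    case ok:
                      !Int ↦ ?Int
                        dual(X) = X
                    case retry:
                      ?Str ↦ !Str
                        dual(end) = end
                case ok:
                  ?Bool ↦ !Bool
                    ⊕{data,more} ↦ &{data,more}  (internal→external)
                      case data:
                        dual(X) = X
                      case more:
                        dual(end) = end
                case data:
                  !Bool ↦ ?Bool
                    ⊕{data,err,ack} ↦ &{data,err,ack}  (internal→external)
                      case data:
                        dual(end) = end
                      case err:
                        dual(X) = X
                      case ack:
                        dual(X) = X
        case err:
          &{more,data,retry} ↦ ⊕{more,data,retry}  (&→⊕)
            case more:
              &{err,data,more} ↦ ⊕{err,data,more}  (&→⊕)
                case err:
                  &{retry,stop,ack} ↦ ⊕{retry,stop,ack}  (&→⊕)
                    case retry:
                      ?Int ↦ !Int
                        dual(X) = X
                    case stop:
                      !Str ↦ ?Str
                        dual(X) = X
                    case ack:
                      !Bool ↦ ?Bool
                        dual(end) = end
                case data:
                  !Bool ↦ ?Bool
                    &{err,retry} ↦ ⊕{err,retry}  (&→⊕)
                      case err:
                        dual(X) = X
                      case retry:
                        dual(X) = X
                case more:
                  ⊕{data,more} ↦ &{data,more}  (internal→external)
                    case data:
                      ?Unit ↦ !Unit
                        dual(X) = X
                    case more:
                      &{more,retry,data} ↦ ⊕{more,retry,data}  (&→⊕)
                        case more:
                          dual(end) = end
                        case retry:
                          dual(X) = X
                        case data:
                          dual(end) = end
            case data:
              !Str ↦ ?Str
                &{done,retry,stop} ↦ ⊕{done,retry,stop}  (&→⊕)
                  case done:
                    ?Str ↦ !Str
                      dual(end) = end
                  case retry:
                    ?Bool ↦ !Bool
                      dual(X) = X
                  case stop:
                    !Int ↦ ?Int
                      dual(X) = X
            case retry:
              !Str ↦ ?Str
                ⊕{retry,data} ↦ &{retry,data}  (internal→external)
                  case retry:
                    ⊕{stop,data,retry} ↦ &{stop,data,retry}  (internal→external)
                      case stop:
                        dual(end) = end
                      case data:
                        dual(X) = X
                      case retry:
                        dual(end) = end
                  case data:
                    &{err,ack,done} ↦ ⊕{err,ack,done}  (&→⊕)
                      case err:
                        dual(end) = end
                      case ack:
                        dual(X) = X
                      case done:
                        dual(X) = X
        case ok:
          !Unit ↦ ?Unit
            ⊕{err,stop,ok} ↦ &{err,stop,ok}  (internal→external)
              case err:
                !Str ↦ ?Str
                  ?Unit ↦ !Unit
                    dual(X) = X
              case stop:
                ?Str ↦ !Str
                  &{more,retry,data} ↦ ⊕{more,retry,data}  (&→⊕)
                    case more:
                      dual(X) = X
                    case retry:
                      dual(end) = end
                    case data:
                      dual(X) = X
              case ok:
                !Unit ↦ ?Unit
                  ?Unit ↦ !Unit
                    dual(X) = X

?Str.!Unit.μX.⊕{ack: ⊕{more: ?Int.⊕{retry: !Str.end, ack: !Bool.end}, ok: ⊕{ack: ⊕{stop: ?Str.end, ok: ?Int.X, retry: !Str.end}, ok: !Bool.&{data: X, more: end}, data: ?Bool.&{data: end, err: X, ack: X}}}, err: ⊕{more: ⊕{err: ⊕{retry: !Int.X, stop: ?Str.X, ack: ?Bool.end}, data: ?Bool.⊕{err: X, retry: X}, more: &{data: !Unit.X, more: ⊕{more: end, retry: X, data: end}}}, data: ?Str.⊕{done: !Str.end, retry: !Bool.X, stop: ?Int.X}, retry: ?Str.&{retry: &{stop: end, data: X, retry: end}, data: ⊕{err: end, ack: X, done: X}}}, ok: ?Unit.&{err: ?Str.!Unit.X, stop: !Str.⊕{more: X, retry: end, data: X}, ok: ?Unit.!Unit.X}}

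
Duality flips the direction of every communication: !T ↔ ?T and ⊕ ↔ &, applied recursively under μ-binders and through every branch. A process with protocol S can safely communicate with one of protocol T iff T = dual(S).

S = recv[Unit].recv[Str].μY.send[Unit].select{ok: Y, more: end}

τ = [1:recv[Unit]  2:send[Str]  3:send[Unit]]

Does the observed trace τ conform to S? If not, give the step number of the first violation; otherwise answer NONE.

step 1: recv[Unit]  ok  state: recv[Str].μY.…
step 2: got send[Str], protocol expects recv[Str]  ✗

2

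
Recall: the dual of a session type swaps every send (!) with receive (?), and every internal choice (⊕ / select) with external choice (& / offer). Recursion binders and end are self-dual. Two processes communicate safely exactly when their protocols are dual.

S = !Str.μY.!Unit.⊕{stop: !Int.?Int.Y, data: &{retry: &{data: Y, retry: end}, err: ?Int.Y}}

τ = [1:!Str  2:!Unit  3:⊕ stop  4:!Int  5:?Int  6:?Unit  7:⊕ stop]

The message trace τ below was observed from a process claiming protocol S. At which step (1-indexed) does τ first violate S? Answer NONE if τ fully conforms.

6

@1 !Str  ok  cont: μY.…
@2 !Unit  ok  cont: ⊕{stop: !Int.?Int.μY.…, data: &{retry: &{data: μY.…, retry: end}, err: ?Int.μY.…}}
@3 ⊕ stop  ok  cont: !Int.?Int.μY.…
@4 !Int  ok  cont: ?Int.μY.…
@5 ?Int  ok  cont: μY.…
@6 got ?Unit, protocol expects !Unit  ✗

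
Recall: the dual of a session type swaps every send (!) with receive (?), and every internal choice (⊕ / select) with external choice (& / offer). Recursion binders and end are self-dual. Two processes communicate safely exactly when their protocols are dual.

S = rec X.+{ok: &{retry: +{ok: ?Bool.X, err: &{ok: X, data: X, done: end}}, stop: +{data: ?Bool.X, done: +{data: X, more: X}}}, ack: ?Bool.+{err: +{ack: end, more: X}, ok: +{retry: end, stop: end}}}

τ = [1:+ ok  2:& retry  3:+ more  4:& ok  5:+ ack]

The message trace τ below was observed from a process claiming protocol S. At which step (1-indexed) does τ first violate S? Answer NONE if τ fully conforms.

@1 + ok  ✓  cont: &{retry: +{ok: ?Bool.rec X.…, err: &{ok: rec X.…, data: rec X.…, done: end}}, stop: +{data: ?Bool.rec X.…, done: +{data: rec X.…, more: rec X.…}}}
@2 & retry  ✓  cont: +{ok: ?Bool.rec X.…, err: &{ok: rec X.…, data: rec X.…, done: end}}
@3 got + more, protocol expects + ok or + err  ✗

3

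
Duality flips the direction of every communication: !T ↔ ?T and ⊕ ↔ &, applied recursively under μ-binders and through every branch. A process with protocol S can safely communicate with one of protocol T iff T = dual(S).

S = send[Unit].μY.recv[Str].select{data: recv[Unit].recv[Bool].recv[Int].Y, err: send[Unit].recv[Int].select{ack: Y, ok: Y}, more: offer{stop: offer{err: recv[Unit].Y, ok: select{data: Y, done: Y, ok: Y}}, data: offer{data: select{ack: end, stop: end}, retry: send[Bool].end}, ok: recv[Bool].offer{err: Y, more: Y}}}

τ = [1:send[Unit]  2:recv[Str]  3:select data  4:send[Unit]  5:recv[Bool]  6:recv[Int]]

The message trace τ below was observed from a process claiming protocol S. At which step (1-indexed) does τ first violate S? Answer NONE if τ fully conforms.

4

step 1: send[Unit]  ok  state: μY.…
step 2: recv[Str]  ok  state: select{data: recv[Unit].recv[Bool].recv[Int].μY.…, err: send[Unit].recv[Int].select{ack: μY.…, ok: μY.…}, more: offer{stop: offer{err: recv[Unit].μY.…, ok: select{data: μY.…, done: μY.…, ok: μY.…}}, data: offer{data: select{ack: end, stop: end}, retry: send[Bool].end}, ok: recv[Bool].offer{err: μY.…, more: μY.…}}}
step 3: select data  ok  state: recv[Unit].recv[Bool].recv[Int].μY.…
step 4: got send[Unit], protocol expects recv[Unit]  ✗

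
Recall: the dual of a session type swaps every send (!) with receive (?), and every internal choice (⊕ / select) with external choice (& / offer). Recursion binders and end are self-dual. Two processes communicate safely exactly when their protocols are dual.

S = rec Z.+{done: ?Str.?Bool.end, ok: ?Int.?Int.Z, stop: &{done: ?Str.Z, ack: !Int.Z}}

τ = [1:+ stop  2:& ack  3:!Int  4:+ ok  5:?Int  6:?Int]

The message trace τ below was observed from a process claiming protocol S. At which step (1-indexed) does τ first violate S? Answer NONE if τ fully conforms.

NONE

step 1: + stop  ✓  state: &{done: ?Str.rec Z.…, ack: !Int.rec Z.…}
step 2: & ack  ✓  state: !Int.rec Z.…
step 3: !Int  ✓  state: rec Z.…
step 4: + ok  ✓  state: ?Int.?Int.rec Z.…
step 5: ?Int  ✓  state: ?Int.rec Z.…
step 6: ?Int  ✓  state: rec Z.…
trace exhausted — no violation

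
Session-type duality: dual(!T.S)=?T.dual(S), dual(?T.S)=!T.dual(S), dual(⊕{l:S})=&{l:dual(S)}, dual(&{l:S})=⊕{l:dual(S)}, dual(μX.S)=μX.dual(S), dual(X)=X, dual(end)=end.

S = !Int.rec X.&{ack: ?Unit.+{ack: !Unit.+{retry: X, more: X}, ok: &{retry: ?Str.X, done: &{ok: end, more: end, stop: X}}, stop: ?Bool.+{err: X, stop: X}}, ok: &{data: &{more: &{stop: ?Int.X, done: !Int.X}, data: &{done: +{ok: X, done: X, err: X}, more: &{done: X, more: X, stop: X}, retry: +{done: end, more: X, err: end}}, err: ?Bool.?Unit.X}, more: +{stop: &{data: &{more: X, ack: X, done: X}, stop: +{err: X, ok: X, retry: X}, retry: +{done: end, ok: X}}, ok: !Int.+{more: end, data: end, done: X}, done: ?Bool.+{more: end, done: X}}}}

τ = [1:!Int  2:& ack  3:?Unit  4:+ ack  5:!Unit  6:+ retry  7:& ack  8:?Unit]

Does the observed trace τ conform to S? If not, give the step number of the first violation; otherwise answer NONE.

[1] !Int  ✓  now at rec X.…
[2] & ack  ✓  now at ?Unit.+{ack: !Unit.+{retry: rec X.…, more: rec X.…}, ok: &{retry: ?Str.rec X.…, done: &{ok: end, more: end, stop: rec X.…}}, stop: ?Bool.+{err: rec X.…, stop: rec X.…}}
[3] ?Unit  ✓  now at +{ack: !Unit.+{retry: rec X.…, more: rec X.…}, ok: &{retry: ?Str.rec X.…, done: &{ok: end, more: end, stop: rec X.…}}, stop: ?Bool.+{err: rec X.…, stop: rec X.…}}
[4] + ack  ✓  now at !Unit.+{retry: rec X.…, more: rec X.…}
[5] !Unit  ✓  now at +{retry: rec X.…, more: rec X.…}
[6] + retry  ✓  now at rec X.…
[7] & ack  ✓  now at ?Unit.+{ack: !Unit.+{retry: rec X.…, more: rec X.…}, ok: &{retry: ?Str.rec X.…, done: &{ok: end, more: end, stop: rec X.…}}, stop: ?Bool.+{err: rec X.…, stop: rec X.…}}
[8] ?Unit  ✓  now at +{ack: !Unit.+{retry: rec X.…, more: rec X.…}, ok: &{retry: ?Str.rec X.…, done: &{ok: end, more: end, stop: rec X.…}}, stop: ?Bool.+{err: rec X.…, stop: rec X.…}}
trace exhausted — no violation

NONE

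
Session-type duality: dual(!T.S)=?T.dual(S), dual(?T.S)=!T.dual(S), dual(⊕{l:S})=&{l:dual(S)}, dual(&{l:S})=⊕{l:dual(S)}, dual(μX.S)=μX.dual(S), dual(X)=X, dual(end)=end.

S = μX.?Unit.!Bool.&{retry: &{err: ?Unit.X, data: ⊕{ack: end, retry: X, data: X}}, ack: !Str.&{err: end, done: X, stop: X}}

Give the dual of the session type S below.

μX.!Unit.?Bool.⊕{retry: ⊕{err: !Unit.X, data: &{ack: end, retry: X, data: X}}, ack: ?Str.⊕{err: end, done: X, stop: X}}

μX ↦ μX  (μ self-dual)
  ?Unit ↦ !Unit
    !Bool ↦ ?Bool
      &{retry,ack} ↦ ⊕{retry,ack}  (offer→select)
        • retry:
          &{err,data} ↦ ⊕{err,data}  (offer→select)
            • err:
              ?Unit ↦ !Unit
                X ↦ X
            • data:
              ⊕{ack,retry,data} ↦ &{ack,retry,data}  (internal→external)
                • ack:
                  end ↦ end
                • retry:
                  X ↦ X
                • data:
                  X ↦ X
        • ack:
          !Str ↦ ?Str
            &{err,done,stop} ↦ ⊕{err,done,stop}  (offer→select)
              • err:
                end ↦ end
              • done:
                X ↦ X
              • stop:
                X ↦ X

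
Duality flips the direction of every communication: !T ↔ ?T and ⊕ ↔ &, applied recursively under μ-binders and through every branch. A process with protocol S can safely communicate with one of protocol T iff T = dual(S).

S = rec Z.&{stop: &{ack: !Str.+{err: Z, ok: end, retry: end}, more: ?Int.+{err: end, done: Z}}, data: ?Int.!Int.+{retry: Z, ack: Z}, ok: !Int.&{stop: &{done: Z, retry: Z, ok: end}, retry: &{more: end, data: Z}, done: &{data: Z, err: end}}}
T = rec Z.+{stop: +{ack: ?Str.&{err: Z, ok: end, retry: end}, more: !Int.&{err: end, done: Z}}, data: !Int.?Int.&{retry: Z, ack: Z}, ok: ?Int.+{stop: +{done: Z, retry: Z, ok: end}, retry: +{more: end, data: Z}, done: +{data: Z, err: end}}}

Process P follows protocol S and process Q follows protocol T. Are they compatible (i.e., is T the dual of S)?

rec Z vs rec Z  ✓ (rec unchanged)
  &{stop,data,ok} vs +{stop,data,ok}  ✓ labels match
    case stop:
      &{ack,more} vs +{ack,more}  ✓ labels match
        case ack:
          !Str vs ?Str  ✓
            +{err,ok,retry} vs &{err,ok,retry}  ✓ labels match
              case err:
                Z vs Z  ✓
              case ok:
                end vs end  ✓
              case retry:
                end vs end  ✓
        case more:
          ?Int vs !Int  ✓
            +{err,done} vs &{err,done}  ✓ labels match
              case err:
                end vs end  ✓
              case done:
                Z vs Z  ✓
    case data:
      ?Int vs !Int  ✓
        !Int vs ?Int  ✓
          +{retry,ack} vs &{retry,ack}  ✓ labels match
            case retry:
              Z vs Z  ✓
            case ack:
              Z vs Z  ✓
    case ok:
      !Int vs ?Int  ✓
        &{stop,retry,done} vs +{stop,retry,done}  ✓ labels match
          case stop:
            &{done,retry,ok} vs +{done,retry,ok}  ✓ labels match
              case done:
                Z vs Z  ✓
              case retry:
                Z vs Z  ✓
              case ok:
                end vs end  ✓
          case retry:
            &{more,data} vs +{more,data}  ✓ labels match
              case more:
                end vs end  ✓
              case data:
                Z vs Z  ✓
          case done:
            &{data,err} vs +{data,err}  ✓ labels match
              case data:
                Z vs Z  ✓
              case err:
                end vs end  ✓

YES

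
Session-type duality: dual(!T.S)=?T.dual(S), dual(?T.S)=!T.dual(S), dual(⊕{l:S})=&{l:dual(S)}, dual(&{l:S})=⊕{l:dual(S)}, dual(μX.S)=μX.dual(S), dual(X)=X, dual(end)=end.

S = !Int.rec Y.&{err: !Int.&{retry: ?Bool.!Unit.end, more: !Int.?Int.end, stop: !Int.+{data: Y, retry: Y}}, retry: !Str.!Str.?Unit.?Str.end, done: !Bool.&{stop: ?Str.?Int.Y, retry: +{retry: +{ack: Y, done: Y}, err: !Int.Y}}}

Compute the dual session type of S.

!Int → ?Int
  rec Y → rec Y  (binder kept)
    &{err,retry,done} → +{err,retry,done}  (external→internal)
      • err:
        !Int → ?Int
          &{retry,more,stop} → +{retry,more,stop}  (external→internal)
            • retry:
              ?Bool → !Bool
                !Unit → ?Unit
                  end ↦ end
            • more:
              !Int → ?Int
                ?Int → !Int
                  end ↦ end
            • stop:
              !Int → ?Int
                +{data,retry} → &{data,retry}  (select→offer)
                  • data:
                    Y ↦ Y
                  • retry:
                    Y ↦ Y
      • retry:
        !Str → ?Str
          !Str → ?Str
            ?Unit → !Unit
              ?Str → !Str
                end ↦ end
      • done:
        !Bool → ?Bool
          &{stop,retry} → +{stop,retry}  (external→internal)
            • stop:
              ?Str → !Str
                ?Int → !Int
                  Y ↦ Y
            • retry:
              +{retry,err} → &{retry,err}  (select→offer)
                • retry:
                  +{ack,done} → &{ack,done}  (select→offer)
                    • ack:
                      Y ↦ Y
                    • done:
                      Y ↦ Y
                • err:
                  !Int → ?Int
                    Y ↦ Y

?Int.rec Y.+{err: ?Int.+{retry: !Bool.?Unit.end, more: ?Int.!Int.end, stop: ?Int.&{data: Y, retry: Y}}, retry: ?Str.?Str.!Unit.!Str.end, done: ?Bool.+{stop: !Str.!Int.Y, retry: &{retry: &{ack: Y, done: Y}, err: ?Int.Y}}}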